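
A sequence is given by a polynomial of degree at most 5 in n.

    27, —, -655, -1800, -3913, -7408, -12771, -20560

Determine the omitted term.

Using the last 6 terms:
First differences: -1145  -2113  -3495  -5363  -7789
Second differences: -968  -1382  -1868  -2426
Third differences: -414  -486  -558
Fourth differences: -72  -72
Constant fourth difference = -72.
Extend backward: -414 + 72 = -342;  -968 + 342 = -626;  -1145 + 626 = -519;  -655 + 519 = -136

-136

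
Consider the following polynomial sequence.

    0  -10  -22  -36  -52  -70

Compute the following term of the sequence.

-90

First differences: -10  -12  -14  -16  -18
Second differences: -2  -2  -2  -2
Constant second difference = -2, so extend:
-18 − 2 = -20;  -70 − 20 = -90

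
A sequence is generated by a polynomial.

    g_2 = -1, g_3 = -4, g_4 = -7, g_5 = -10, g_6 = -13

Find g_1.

2

Δ: -3  -3  -3  -3
The first differences are constant at -3.
Work back: -1 + 3 = 2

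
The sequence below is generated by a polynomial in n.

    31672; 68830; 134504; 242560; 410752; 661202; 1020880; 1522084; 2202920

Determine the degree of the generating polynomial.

37158, 65674, 108056, 168192, 250450, 359678, 501204, 680836
28516, 42382, 60136, 82258, 109228, 141526, 179632
13866, 17754, 22122, 26970, 32298, 38106
3888, 4368, 4848, 5328, 5808
480, 480, 480, 480
The fifth differences are constant, so the polynomial has degree 5.

5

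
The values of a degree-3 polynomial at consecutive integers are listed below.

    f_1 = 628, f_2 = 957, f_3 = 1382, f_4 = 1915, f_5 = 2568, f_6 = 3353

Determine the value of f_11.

9678

First differences: 329, 425, 533, 653, 785
Second differences: 96, 108, 120, 132
Third differences: 12, 12, 12
Third differences constant at 12.
132 + 12 = 144;  785 + 144 = 929;  3353 + 929 = 4282
144 + 12 = 156;  929 + 156 = 1085;  4282 + 1085 = 5367
156 + 12 = 168;  1085 + 168 = 1253;  5367 + 1253 = 6620
168 + 12 = 180;  1253 + 180 = 1433;  6620 + 1433 = 8053
180 + 12 = 192;  1433 + 192 = 1625;  8053 + 1625 = 9678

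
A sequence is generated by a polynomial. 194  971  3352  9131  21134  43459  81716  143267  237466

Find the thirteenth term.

777 , 2381 , 5779 , 12003 , 22325 , 38257 , 61551 , 94199
1604 , 3398 , 6224 , 10322 , 15932 , 23294 , 32648
1794 , 2826 , 4098 , 5610 , 7362 , 9354
1032 , 1272 , 1512 , 1752 , 1992
240 , 240 , 240 , 240
The fifth differences are constant (240).
1992 + 240 = 2232;  9354 + 2232 = 11586;  32648 + 11586 = 44234;  94199 + 44234 = 138433;  237466 + 138433 = 375899
2232 + 240 = 2472;  11586 + 2472 = 14058;  44234 + 14058 = 58292;  138433 + 58292 = 196725;  375899 + 196725 = 572624
2472 + 240 = 2712;  14058 + 2712 = 16770;  58292 + 16770 = 75062;  196725 + 75062 = 271787;  572624 + 271787 = 844411
2712 + 240 = 2952;  16770 + 2952 = 19722;  75062 + 19722 = 94784;  271787 + 94784 = 366571;  844411 + 366571 = 1210982

1210982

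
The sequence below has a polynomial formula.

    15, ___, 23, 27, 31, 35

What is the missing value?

Using the last 4 terms:
Δ: 4, 4, 4
Constant first difference = 4.
Extend backward: 23 − 4 = 19

19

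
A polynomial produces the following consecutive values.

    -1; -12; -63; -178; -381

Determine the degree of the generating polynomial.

3

First differences: -11, -51, -115, -203
Second differences: -40, -64, -88
Third differences: -24, -24
The third differences are constant, so the polynomial has degree 3.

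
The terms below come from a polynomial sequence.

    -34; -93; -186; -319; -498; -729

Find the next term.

Δ: -59  -93  -133  -179  -231
Δ²: -34  -40  -46  -52
Δ³: -6  -6  -6
Constant third difference = -6, so extend:
-52 − 6 = -58;  -231 − 58 = -289;  -729 − 289 = -1018

-1018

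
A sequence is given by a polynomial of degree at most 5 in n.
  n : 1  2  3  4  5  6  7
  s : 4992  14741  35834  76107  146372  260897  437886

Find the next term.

9749, 21093, 40273, 70265, 114525, 176989
11344, 19180, 29992, 44260, 62464
7836, 10812, 14268, 18204
2976, 3456, 3936
480, 480
Constant fifth difference = 480, so extend:
3936 + 480 = 4416;  18204 + 4416 = 22620;  62464 + 22620 = 85084;  176989 + 85084 = 262073;  437886 + 262073 = 699959

699959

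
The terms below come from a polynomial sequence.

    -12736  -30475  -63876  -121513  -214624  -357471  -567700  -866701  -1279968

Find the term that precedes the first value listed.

-4389

-17739  -33401  -57637  -93111  -142847  -210229  -299001  -413267
-15662  -24236  -35474  -49736  -67382  -88772  -114266
-8574  -11238  -14262  -17646  -21390  -25494
-2664  -3024  -3384  -3744  -4104
-360  -360  -360  -360
The fifth differences are constant at -360.
Work back: -2664 + 360 = -2304;  -8574 + 2304 = -6270;  -15662 + 6270 = -9392;  -17739 + 9392 = -8347;  -12736 + 8347 = -4389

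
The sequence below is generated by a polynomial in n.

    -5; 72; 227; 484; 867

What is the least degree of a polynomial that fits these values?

Δ: 77, 155, 257, 383
Δ²: 78, 102, 126
Δ³: 24, 24
The third differences are constant, so the polynomial has degree 3.

3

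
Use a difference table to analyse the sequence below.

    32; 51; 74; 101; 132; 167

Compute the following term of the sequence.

206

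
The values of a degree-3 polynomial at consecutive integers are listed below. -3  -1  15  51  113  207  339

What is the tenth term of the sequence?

1023

2, 16, 36, 62, 94, 132
14, 20, 26, 32, 38
6, 6, 6, 6
Constant third difference = 6, so extend:
38 + 6 = 44;  132 + 44 = 176;  339 + 176 = 515
44 + 6 = 50;  176 + 50 = 226;  515 + 226 = 741
50 + 6 = 56;  226 + 56 = 282;  741 + 282 = 1023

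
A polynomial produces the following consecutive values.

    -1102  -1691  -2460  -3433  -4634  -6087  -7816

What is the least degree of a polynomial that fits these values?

3

D1: -589, -769, -973, -1201, -1453, -1729
D2: -180, -204, -228, -252, -276
D3: -24, -24, -24, -24
The third differences are constant, so the polynomial has degree 3.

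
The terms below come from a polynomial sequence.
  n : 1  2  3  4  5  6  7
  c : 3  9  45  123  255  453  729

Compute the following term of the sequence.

1095

D1: 6  36  78  132  198  276
D2: 30  42  54  66  78
D3: 12  12  12  12
Third differences constant at 12.
78 + 12 = 90;  276 + 90 = 366;  729 + 366 = 1095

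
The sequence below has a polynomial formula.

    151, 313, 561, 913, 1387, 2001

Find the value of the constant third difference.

18

Δ: 162, 248, 352, 474, 614
Δ²: 86, 104, 122, 140
Δ³: 18, 18, 18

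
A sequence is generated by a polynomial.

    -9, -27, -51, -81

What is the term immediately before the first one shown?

3

Δ: -18  -24  -30
Δ²: -6  -6
The second differences are constant at -6.
Work back: -18 + 6 = -12;  -9 + 12 = 3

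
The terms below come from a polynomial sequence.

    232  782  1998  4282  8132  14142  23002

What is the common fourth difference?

96

D1: 550, 1216, 2284, 3850, 6010, 8860
D2: 666, 1068, 1566, 2160, 2850
D3: 402, 498, 594, 690
D4: 96, 96, 96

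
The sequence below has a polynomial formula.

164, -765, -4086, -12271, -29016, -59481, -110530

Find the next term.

First differences: -929, -3321, -8185, -16745, -30465, -51049
Second differences: -2392, -4864, -8560, -13720, -20584
Third differences: -2472, -3696, -5160, -6864
Fourth differences: -1224, -1464, -1704
Fifth differences: -240, -240
Fifth differences constant at -240.
-1704 − 240 = -1944;  -6864 − 1944 = -8808;  -20584 − 8808 = -29392;  -51049 − 29392 = -80441;  -110530 − 80441 = -190971

-190971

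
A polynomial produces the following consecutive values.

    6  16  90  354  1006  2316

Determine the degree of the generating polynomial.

4

D1: 10, 74, 264, 652, 1310
D2: 64, 190, 388, 658
D3: 126, 198, 270
D4: 72, 72
The fourth differences are constant, so the polynomial has degree 4.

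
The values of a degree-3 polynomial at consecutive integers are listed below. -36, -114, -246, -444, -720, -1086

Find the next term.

D1: -78  -132  -198  -276  -366
D2: -54  -66  -78  -90
D3: -12  -12  -12
Constant third difference = -12, so extend:
-90 − 12 = -102;  -366 − 102 = -468;  -1086 − 468 = -1554

-1554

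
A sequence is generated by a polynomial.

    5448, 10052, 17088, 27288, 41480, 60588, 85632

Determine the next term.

First differences: 4604 , 7036 , 10200 , 14192 , 19108 , 25044
Second differences: 2432 , 3164 , 3992 , 4916 , 5936
Third differences: 732 , 828 , 924 , 1020
Fourth differences: 96 , 96 , 96
Fourth differences constant at 96.
1020 + 96 = 1116;  5936 + 1116 = 7052;  25044 + 7052 = 32096;  85632 + 32096 = 117728

117728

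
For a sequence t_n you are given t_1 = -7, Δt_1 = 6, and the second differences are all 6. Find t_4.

Build the table forward from the leading diagonal:
Δ²: 6  6  6  6
Δ: 6  12  18  24
t: -7  -1  11  29

29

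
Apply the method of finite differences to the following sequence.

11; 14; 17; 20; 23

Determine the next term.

26

D1: 3 , 3 , 3 , 3
First differences constant at 3.
23 + 3 = 26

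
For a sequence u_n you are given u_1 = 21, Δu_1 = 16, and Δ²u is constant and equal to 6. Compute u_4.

87

Build the table forward from the leading diagonal:
Δ²: 6, 6, 6, 6
Δ: 16, 22, 28, 34
u: 21, 37, 59, 87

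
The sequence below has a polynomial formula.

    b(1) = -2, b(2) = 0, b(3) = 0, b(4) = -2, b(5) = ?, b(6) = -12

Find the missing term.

Using the first 4 terms:
First differences: 2, 0, -2
Second differences: -2, -2
Constant second difference = -2.
Extend forward: -2 − 2 = -4;  -2 − 4 = -6

-6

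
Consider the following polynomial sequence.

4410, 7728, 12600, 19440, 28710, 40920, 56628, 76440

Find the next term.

101010

3318, 4872, 6840, 9270, 12210, 15708, 19812
1554, 1968, 2430, 2940, 3498, 4104
414, 462, 510, 558, 606
48, 48, 48, 48
Fourth differences constant at 48.
606 + 48 = 654;  4104 + 654 = 4758;  19812 + 4758 = 24570;  76440 + 24570 = 101010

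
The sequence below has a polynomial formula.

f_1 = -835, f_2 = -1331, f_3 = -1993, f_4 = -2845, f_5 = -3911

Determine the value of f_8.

-8633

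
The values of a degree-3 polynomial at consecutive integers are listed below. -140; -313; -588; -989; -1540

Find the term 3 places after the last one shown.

-4333

D1: -173, -275, -401, -551
D2: -102, -126, -150
D3: -24, -24
The third differences are constant (-24).
-150 − 24 = -174;  -551 − 174 = -725;  -1540 − 725 = -2265
-174 − 24 = -198;  -725 − 198 = -923;  -2265 − 923 = -3188
-198 − 24 = -222;  -923 − 222 = -1145;  -3188 − 1145 = -4333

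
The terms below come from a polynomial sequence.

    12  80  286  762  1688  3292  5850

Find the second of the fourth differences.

48

D1: 68, 206, 476, 926, 1604, 2558
D2: 138, 270, 450, 678, 954
D3: 132, 180, 228, 276
D4: 48, 48, 48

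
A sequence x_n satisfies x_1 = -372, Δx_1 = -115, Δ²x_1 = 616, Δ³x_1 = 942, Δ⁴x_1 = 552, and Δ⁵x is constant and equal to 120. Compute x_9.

Build the table forward from the leading diagonal:
D5: 120, 120, 120, 120, 120, 120, 120, 120, 120
D4: 552, 672, 792, 912, 1032, 1152, 1272, 1392, 1512
D3: 942, 1494, 2166, 2958, 3870, 4902, 6054, 7326, 8718
D2: 616, 1558, 3052, 5218, 8176, 12046, 16948, 23002, 30328
D1: -115, 501, 2059, 5111, 10329, 18505, 30551, 47499, 70501
x: -372, -487, 14, 2073, 7184, 17513, 36018, 66569, 114068

114068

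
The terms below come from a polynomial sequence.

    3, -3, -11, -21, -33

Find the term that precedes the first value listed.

D1: -6, -8, -10, -12
D2: -2, -2, -2
The second differences are constant at -2.
Work back: -6 + 2 = -4;  3 + 4 = 7

7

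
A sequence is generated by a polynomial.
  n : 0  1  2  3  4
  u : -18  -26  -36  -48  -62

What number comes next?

-78

D1: -8 , -10 , -12 , -14
D2: -2 , -2 , -2
Constant second difference = -2, so extend:
-14 − 2 = -16;  -62 − 16 = -78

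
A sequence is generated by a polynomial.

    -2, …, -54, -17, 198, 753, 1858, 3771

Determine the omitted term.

-27

Using the last 6 terms:
Δ: 37  215  555  1105  1913
Δ²: 178  340  550  808
Δ³: 162  210  258
Δ⁴: 48  48
Constant fourth difference = 48.
Extend backward: 162 − 48 = 114;  178 − 114 = 64;  37 − 64 = -27;  -54 + 27 = -27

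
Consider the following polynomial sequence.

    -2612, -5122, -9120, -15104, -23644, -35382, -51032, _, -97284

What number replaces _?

Using the first 7 terms:
D1: -2510, -3998, -5984, -8540, -11738, -15650
D2: -1488, -1986, -2556, -3198, -3912
D3: -498, -570, -642, -714
D4: -72, -72, -72
Constant fourth difference = -72.
Extend forward: -714 − 72 = -786;  -3912 − 786 = -4698;  -15650 − 4698 = -20348;  -51032 − 20348 = -71380

-71380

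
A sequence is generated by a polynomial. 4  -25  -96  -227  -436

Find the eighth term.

-1711

-29, -71, -131, -209
-42, -60, -78
-18, -18
Constant third difference = -18, so extend:
-78 − 18 = -96;  -209 − 96 = -305;  -436 − 305 = -741
-96 − 18 = -114;  -305 − 114 = -419;  -741 − 419 = -1160
-114 − 18 = -132;  -419 − 132 = -551;  -1160 − 551 = -1711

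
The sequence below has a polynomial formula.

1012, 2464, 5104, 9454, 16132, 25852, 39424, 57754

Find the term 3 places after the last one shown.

D1: 1452, 2640, 4350, 6678, 9720, 13572, 18330
D2: 1188, 1710, 2328, 3042, 3852, 4758
D3: 522, 618, 714, 810, 906
D4: 96, 96, 96, 96
Fourth differences constant at 96.
906 + 96 = 1002;  4758 + 1002 = 5760;  18330 + 5760 = 24090;  57754 + 24090 = 81844
1002 + 96 = 1098;  5760 + 1098 = 6858;  24090 + 6858 = 30948;  81844 + 30948 = 112792
1098 + 96 = 1194;  6858 + 1194 = 8052;  30948 + 8052 = 39000;  112792 + 39000 = 151792

151792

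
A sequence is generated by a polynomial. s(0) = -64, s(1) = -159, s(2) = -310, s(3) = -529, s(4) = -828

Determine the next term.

-1219

D1: -95  -151  -219  -299
D2: -56  -68  -80
D3: -12  -12
Constant third difference = -12, so extend:
-80 − 12 = -92;  -299 − 92 = -391;  -828 − 391 = -1219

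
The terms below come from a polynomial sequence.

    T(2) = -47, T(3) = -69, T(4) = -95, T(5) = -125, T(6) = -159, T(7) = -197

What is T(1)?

D1: -22, -26, -30, -34, -38
D2: -4, -4, -4, -4
The second differences are constant at -4.
Work back: -22 + 4 = -18;  -47 + 18 = -29

-29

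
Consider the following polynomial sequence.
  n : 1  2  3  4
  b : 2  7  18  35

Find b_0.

First differences: 5, 11, 17
Second differences: 6, 6
The second differences are constant at 6.
Work back: 5 − 6 = -1;  2 + 1 = 3

3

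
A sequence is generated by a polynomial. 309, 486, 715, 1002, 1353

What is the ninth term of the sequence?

177, 229, 287, 351
52, 58, 64
6, 6
Third differences constant at 6.
64 + 6 = 70;  351 + 70 = 421;  1353 + 421 = 1774
70 + 6 = 76;  421 + 76 = 497;  1774 + 497 = 2271
76 + 6 = 82;  497 + 82 = 579;  2271 + 579 = 2850
82 + 6 = 88;  579 + 88 = 667;  2850 + 667 = 3517

3517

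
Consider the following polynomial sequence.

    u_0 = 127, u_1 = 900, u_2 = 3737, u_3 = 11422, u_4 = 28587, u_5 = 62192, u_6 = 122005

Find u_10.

773 , 2837 , 7685 , 17165 , 33605 , 59813
2064 , 4848 , 9480 , 16440 , 26208
2784 , 4632 , 6960 , 9768
1848 , 2328 , 2808
480 , 480
Fifth differences constant at 480.
2808 + 480 = 3288;  9768 + 3288 = 13056;  26208 + 13056 = 39264;  59813 + 39264 = 99077;  122005 + 99077 = 221082
3288 + 480 = 3768;  13056 + 3768 = 16824;  39264 + 16824 = 56088;  99077 + 56088 = 155165;  221082 + 155165 = 376247
3768 + 480 = 4248;  16824 + 4248 = 21072;  56088 + 21072 = 77160;  155165 + 77160 = 232325;  376247 + 232325 = 608572
4248 + 480 = 4728;  21072 + 4728 = 25800;  77160 + 25800 = 102960;  232325 + 102960 = 335285;  608572 + 335285 = 943857

943857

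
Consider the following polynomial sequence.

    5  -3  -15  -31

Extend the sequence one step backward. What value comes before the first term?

D1: -8  -12  -16
D2: -4  -4
The second differences are constant at -4.
Work back: -8 + 4 = -4;  5 + 4 = 9

9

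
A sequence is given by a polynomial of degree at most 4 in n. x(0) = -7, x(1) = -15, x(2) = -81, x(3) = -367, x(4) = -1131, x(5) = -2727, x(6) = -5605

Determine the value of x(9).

First differences: -8 , -66 , -286 , -764 , -1596 , -2878
Second differences: -58 , -220 , -478 , -832 , -1282
Third differences: -162 , -258 , -354 , -450
Fourth differences: -96 , -96 , -96
Fourth differences constant at -96.
-450 − 96 = -546;  -1282 − 546 = -1828;  -2878 − 1828 = -4706;  -5605 − 4706 = -10311
-546 − 96 = -642;  -1828 − 642 = -2470;  -4706 − 2470 = -7176;  -10311 − 7176 = -17487
-642 − 96 = -738;  -2470 − 738 = -3208;  -7176 − 3208 = -10384;  -17487 − 10384 = -27871

-27871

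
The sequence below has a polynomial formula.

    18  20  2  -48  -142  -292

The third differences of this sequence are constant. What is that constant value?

First differences: 2, -18, -50, -94, -150
Second differences: -20, -32, -44, -56
Third differences: -12, -12, -12

-12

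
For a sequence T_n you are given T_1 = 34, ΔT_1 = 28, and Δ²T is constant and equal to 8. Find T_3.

98

Build the table forward from the leading diagonal:
Δ²: 8  8  8
Δ: 28  36  44
T: 34  62  98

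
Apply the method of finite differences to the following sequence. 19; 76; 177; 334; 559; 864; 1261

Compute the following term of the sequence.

Δ: 57, 101, 157, 225, 305, 397
Δ²: 44, 56, 68, 80, 92
Δ³: 12, 12, 12, 12
Third differences constant at 12.
92 + 12 = 104;  397 + 104 = 501;  1261 + 501 = 1762

1762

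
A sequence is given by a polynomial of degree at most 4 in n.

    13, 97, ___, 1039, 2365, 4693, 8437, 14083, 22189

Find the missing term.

Using the last 6 terms:
First differences: 1326  2328  3744  5646  8106
Second differences: 1002  1416  1902  2460
Third differences: 414  486  558
Fourth differences: 72  72
Constant fourth difference = 72.
Extend backward: 414 − 72 = 342;  1002 − 342 = 660;  1326 − 660 = 666;  1039 − 666 = 373

373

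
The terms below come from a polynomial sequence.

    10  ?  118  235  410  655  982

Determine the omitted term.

Using the last 5 terms:
First differences: 117, 175, 245, 327
Second differences: 58, 70, 82
Third differences: 12, 12
Constant third difference = 12.
Extend backward: 58 − 12 = 46;  117 − 46 = 71;  118 − 71 = 47

47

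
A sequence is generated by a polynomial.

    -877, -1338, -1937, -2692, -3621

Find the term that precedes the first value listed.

-536

First differences: -461, -599, -755, -929
Second differences: -138, -156, -174
Third differences: -18, -18
The third differences are constant at -18.
Work back: -138 + 18 = -120;  -461 + 120 = -341;  -877 + 341 = -536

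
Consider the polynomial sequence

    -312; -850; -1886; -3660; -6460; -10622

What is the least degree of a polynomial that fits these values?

D1: -538, -1036, -1774, -2800, -4162
D2: -498, -738, -1026, -1362
D3: -240, -288, -336
D4: -48, -48
The fourth differences are constant, so the polynomial has degree 4.

4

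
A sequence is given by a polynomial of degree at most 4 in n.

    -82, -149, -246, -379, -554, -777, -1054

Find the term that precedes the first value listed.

-39

D1: -67  -97  -133  -175  -223  -277
D2: -30  -36  -42  -48  -54
D3: -6  -6  -6  -6
The third differences are constant at -6.
Work back: -30 + 6 = -24;  -67 + 24 = -43;  -82 + 43 = -39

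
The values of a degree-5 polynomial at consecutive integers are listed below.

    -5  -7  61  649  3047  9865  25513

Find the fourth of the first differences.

2398

First differences: -2, 68, 588, 2398, 6818, 15648
Second differences: 70, 520, 1810, 4420, 8830
Third differences: 450, 1290, 2610, 4410
Fourth differences: 840, 1320, 1800
Fifth differences: 480, 480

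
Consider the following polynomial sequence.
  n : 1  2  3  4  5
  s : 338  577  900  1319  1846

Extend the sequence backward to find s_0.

171

Δ: 239, 323, 419, 527
Δ²: 84, 96, 108
Δ³: 12, 12
The third differences are constant at 12.
Work back: 84 − 12 = 72;  239 − 72 = 167;  338 − 167 = 171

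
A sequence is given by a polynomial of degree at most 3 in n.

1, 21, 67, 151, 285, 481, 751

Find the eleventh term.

First differences: 20  46  84  134  196  270
Second differences: 26  38  50  62  74
Third differences: 12  12  12  12
The third differences are constant (12).
74 + 12 = 86;  270 + 86 = 356;  751 + 356 = 1107
86 + 12 = 98;  356 + 98 = 454;  1107 + 454 = 1561
98 + 12 = 110;  454 + 110 = 564;  1561 + 564 = 2125
110 + 12 = 122;  564 + 122 = 686;  2125 + 686 = 2811

2811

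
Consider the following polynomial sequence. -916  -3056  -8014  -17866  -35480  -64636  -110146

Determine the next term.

-177974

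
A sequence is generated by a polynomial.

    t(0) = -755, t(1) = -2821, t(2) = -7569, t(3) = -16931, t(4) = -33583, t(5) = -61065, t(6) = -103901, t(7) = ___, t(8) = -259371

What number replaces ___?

Using the first 7 terms:
Δ: -2066, -4748, -9362, -16652, -27482, -42836
Δ²: -2682, -4614, -7290, -10830, -15354
Δ³: -1932, -2676, -3540, -4524
Δ⁴: -744, -864, -984
Δ⁵: -120, -120
Constant fifth difference = -120.
Extend forward: -984 − 120 = -1104;  -4524 − 1104 = -5628;  -15354 − 5628 = -20982;  -42836 − 20982 = -63818;  -103901 − 63818 = -167719

-167719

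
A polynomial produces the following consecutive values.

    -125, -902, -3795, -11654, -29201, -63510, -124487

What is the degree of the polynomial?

Δ: -777, -2893, -7859, -17547, -34309, -60977
Δ²: -2116, -4966, -9688, -16762, -26668
Δ³: -2850, -4722, -7074, -9906
Δ⁴: -1872, -2352, -2832
Δ⁵: -480, -480
The fifth differences are constant, so the polynomial has degree 5.

5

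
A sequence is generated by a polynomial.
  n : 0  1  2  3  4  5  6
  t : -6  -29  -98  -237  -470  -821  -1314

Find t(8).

First differences: -23, -69, -139, -233, -351, -493
Second differences: -46, -70, -94, -118, -142
Third differences: -24, -24, -24, -24
Third differences constant at -24.
-142 − 24 = -166;  -493 − 166 = -659;  -1314 − 659 = -1973
-166 − 24 = -190;  -659 − 190 = -849;  -1973 − 849 = -2822

-2822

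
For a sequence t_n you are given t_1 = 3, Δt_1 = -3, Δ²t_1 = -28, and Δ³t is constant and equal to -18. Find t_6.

-472

Build the table forward from the leading diagonal:
Third differences: -18  -18  -18  -18  -18  -18
Second differences: -28  -46  -64  -82  -100  -118
First differences: -3  -31  -77  -141  -223  -323
t: 3  0  -31  -108  -249  -472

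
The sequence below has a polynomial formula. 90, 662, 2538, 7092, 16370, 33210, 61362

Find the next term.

105608

Δ: 572 , 1876 , 4554 , 9278 , 16840 , 28152
Δ²: 1304 , 2678 , 4724 , 7562 , 11312
Δ³: 1374 , 2046 , 2838 , 3750
Δ⁴: 672 , 792 , 912
Δ⁵: 120 , 120
Constant fifth difference = 120, so extend:
912 + 120 = 1032;  3750 + 1032 = 4782;  11312 + 4782 = 16094;  28152 + 16094 = 44246;  61362 + 44246 = 105608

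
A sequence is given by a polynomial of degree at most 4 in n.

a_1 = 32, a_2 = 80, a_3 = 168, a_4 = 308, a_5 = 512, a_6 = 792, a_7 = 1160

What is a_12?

48, 88, 140, 204, 280, 368
40, 52, 64, 76, 88
12, 12, 12, 12
Constant third difference = 12, so extend:
88 + 12 = 100;  368 + 100 = 468;  1160 + 468 = 1628
100 + 12 = 112;  468 + 112 = 580;  1628 + 580 = 2208
112 + 12 = 124;  580 + 124 = 704;  2208 + 704 = 2912
124 + 12 = 136;  704 + 136 = 840;  2912 + 840 = 3752
136 + 12 = 148;  840 + 148 = 988;  3752 + 988 = 4740

4740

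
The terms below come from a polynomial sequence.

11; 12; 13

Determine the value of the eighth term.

18

First differences: 1 , 1
Constant first difference = 1, so extend:
13 + 1 = 14
14 + 1 = 15
15 + 1 = 16
16 + 1 = 17
17 + 1 = 18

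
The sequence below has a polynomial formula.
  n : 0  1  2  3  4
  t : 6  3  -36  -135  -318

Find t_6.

-1032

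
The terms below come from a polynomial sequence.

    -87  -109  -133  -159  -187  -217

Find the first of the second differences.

-2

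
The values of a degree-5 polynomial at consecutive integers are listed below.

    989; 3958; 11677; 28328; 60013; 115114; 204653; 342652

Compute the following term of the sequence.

Δ: 2969, 7719, 16651, 31685, 55101, 89539, 137999
Δ²: 4750, 8932, 15034, 23416, 34438, 48460
Δ³: 4182, 6102, 8382, 11022, 14022
Δ⁴: 1920, 2280, 2640, 3000
Δ⁵: 360, 360, 360
Fifth differences constant at 360.
3000 + 360 = 3360;  14022 + 3360 = 17382;  48460 + 17382 = 65842;  137999 + 65842 = 203841;  342652 + 203841 = 546493

546493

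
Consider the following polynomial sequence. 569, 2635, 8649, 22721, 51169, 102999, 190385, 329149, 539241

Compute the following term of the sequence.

2066 , 6014 , 14072 , 28448 , 51830 , 87386 , 138764 , 210092
3948 , 8058 , 14376 , 23382 , 35556 , 51378 , 71328
4110 , 6318 , 9006 , 12174 , 15822 , 19950
2208 , 2688 , 3168 , 3648 , 4128
480 , 480 , 480 , 480
The fifth differences are constant (480).
4128 + 480 = 4608;  19950 + 4608 = 24558;  71328 + 24558 = 95886;  210092 + 95886 = 305978;  539241 + 305978 = 845219

845219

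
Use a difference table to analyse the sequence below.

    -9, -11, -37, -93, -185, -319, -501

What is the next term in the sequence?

-2, -26, -56, -92, -134, -182
-24, -30, -36, -42, -48
-6, -6, -6, -6
The third differences are constant (-6).
-48 − 6 = -54;  -182 − 54 = -236;  -501 − 236 = -737

-737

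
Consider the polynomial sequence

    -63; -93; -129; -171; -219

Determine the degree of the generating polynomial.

2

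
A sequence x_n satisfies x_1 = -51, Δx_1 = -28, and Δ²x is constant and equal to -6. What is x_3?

-113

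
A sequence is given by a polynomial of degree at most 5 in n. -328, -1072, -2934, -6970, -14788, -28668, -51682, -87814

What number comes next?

-142080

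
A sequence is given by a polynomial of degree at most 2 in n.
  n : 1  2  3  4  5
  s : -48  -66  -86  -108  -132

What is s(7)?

Δ: -18, -20, -22, -24
Δ²: -2, -2, -2
The second differences are constant (-2).
-24 − 2 = -26;  -132 − 26 = -158
-26 − 2 = -28;  -158 − 28 = -186

-186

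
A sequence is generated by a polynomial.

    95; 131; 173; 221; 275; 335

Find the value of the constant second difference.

6

Δ: 36, 42, 48, 54, 60
Δ²: 6, 6, 6, 6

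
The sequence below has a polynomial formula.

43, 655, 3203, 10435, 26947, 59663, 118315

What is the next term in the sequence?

215923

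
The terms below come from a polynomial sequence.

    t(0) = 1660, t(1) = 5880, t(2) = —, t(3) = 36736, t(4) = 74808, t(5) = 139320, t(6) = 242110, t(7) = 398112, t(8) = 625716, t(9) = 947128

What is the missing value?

16002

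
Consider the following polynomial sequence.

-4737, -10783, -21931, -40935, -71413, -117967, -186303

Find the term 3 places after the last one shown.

Δ: -6046  -11148  -19004  -30478  -46554  -68336
Δ²: -5102  -7856  -11474  -16076  -21782
Δ³: -2754  -3618  -4602  -5706
Δ⁴: -864  -984  -1104
Δ⁵: -120  -120
The fifth differences are constant (-120).
-1104 − 120 = -1224;  -5706 − 1224 = -6930;  -21782 − 6930 = -28712;  -68336 − 28712 = -97048;  -186303 − 97048 = -283351
-1224 − 120 = -1344;  -6930 − 1344 = -8274;  -28712 − 8274 = -36986;  -97048 − 36986 = -134034;  -283351 − 134034 = -417385
-1344 − 120 = -1464;  -8274 − 1464 = -9738;  -36986 − 9738 = -46724;  -134034 − 46724 = -180758;  -417385 − 180758 = -598143

-598143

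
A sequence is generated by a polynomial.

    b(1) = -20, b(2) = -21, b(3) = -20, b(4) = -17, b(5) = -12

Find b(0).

D1: -1  1  3  5
D2: 2  2  2
The second differences are constant at 2.
Work back: -1 − 2 = -3;  -20 + 3 = -17

-17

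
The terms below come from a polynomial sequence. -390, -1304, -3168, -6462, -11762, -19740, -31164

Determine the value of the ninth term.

-67902

Δ: -914, -1864, -3294, -5300, -7978, -11424
Δ²: -950, -1430, -2006, -2678, -3446
Δ³: -480, -576, -672, -768
Δ⁴: -96, -96, -96
Fourth differences constant at -96.
-768 − 96 = -864;  -3446 − 864 = -4310;  -11424 − 4310 = -15734;  -31164 − 15734 = -46898
-864 − 96 = -960;  -4310 − 960 = -5270;  -15734 − 5270 = -21004;  -46898 − 21004 = -67902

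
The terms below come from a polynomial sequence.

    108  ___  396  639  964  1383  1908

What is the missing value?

Using the last 5 terms:
D1: 243, 325, 419, 525
D2: 82, 94, 106
D3: 12, 12
Constant third difference = 12.
Extend backward: 82 − 12 = 70;  243 − 70 = 173;  396 − 173 = 223

223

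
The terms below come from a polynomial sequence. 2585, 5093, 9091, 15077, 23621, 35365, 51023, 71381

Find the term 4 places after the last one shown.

218053

First differences: 2508, 3998, 5986, 8544, 11744, 15658, 20358
Second differences: 1490, 1988, 2558, 3200, 3914, 4700
Third differences: 498, 570, 642, 714, 786
Fourth differences: 72, 72, 72, 72
Constant fourth difference = 72, so extend:
786 + 72 = 858;  4700 + 858 = 5558;  20358 + 5558 = 25916;  71381 + 25916 = 97297
858 + 72 = 930;  5558 + 930 = 6488;  25916 + 6488 = 32404;  97297 + 32404 = 129701
930 + 72 = 1002;  6488 + 1002 = 7490;  32404 + 7490 = 39894;  129701 + 39894 = 169595
1002 + 72 = 1074;  7490 + 1074 = 8564;  39894 + 8564 = 48458;  169595 + 48458 = 218053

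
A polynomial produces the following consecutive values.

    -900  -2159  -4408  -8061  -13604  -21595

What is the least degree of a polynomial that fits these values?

4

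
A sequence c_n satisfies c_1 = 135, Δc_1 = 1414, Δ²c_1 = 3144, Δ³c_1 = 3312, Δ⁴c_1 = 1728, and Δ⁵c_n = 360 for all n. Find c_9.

Build the table forward from the leading diagonal:
D5: 360, 360, 360, 360, 360, 360, 360, 360, 360
D4: 1728, 2088, 2448, 2808, 3168, 3528, 3888, 4248, 4608
D3: 3312, 5040, 7128, 9576, 12384, 15552, 19080, 22968, 27216
D2: 3144, 6456, 11496, 18624, 28200, 40584, 56136, 75216, 98184
D1: 1414, 4558, 11014, 22510, 41134, 69334, 109918, 166054, 241270
c: 135, 1549, 6107, 17121, 39631, 80765, 150099, 260017, 426071

426071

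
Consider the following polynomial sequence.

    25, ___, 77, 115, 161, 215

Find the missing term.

Using the last 4 terms:
First differences: 38, 46, 54
Second differences: 8, 8
Constant second difference = 8.
Extend backward: 38 − 8 = 30;  77 − 30 = 47

47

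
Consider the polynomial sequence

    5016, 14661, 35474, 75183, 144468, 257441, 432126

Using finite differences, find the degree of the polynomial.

9645, 20813, 39709, 69285, 112973, 174685
11168, 18896, 29576, 43688, 61712
7728, 10680, 14112, 18024
2952, 3432, 3912
480, 480
The fifth differences are constant, so the polynomial has degree 5.

5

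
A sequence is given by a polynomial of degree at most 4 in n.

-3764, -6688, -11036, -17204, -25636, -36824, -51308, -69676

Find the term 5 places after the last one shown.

-243716

-2924, -4348, -6168, -8432, -11188, -14484, -18368
-1424, -1820, -2264, -2756, -3296, -3884
-396, -444, -492, -540, -588
-48, -48, -48, -48
Fourth differences constant at -48.
-588 − 48 = -636;  -3884 − 636 = -4520;  -18368 − 4520 = -22888;  -69676 − 22888 = -92564
-636 − 48 = -684;  -4520 − 684 = -5204;  -22888 − 5204 = -28092;  -92564 − 28092 = -120656
-684 − 48 = -732;  -5204 − 732 = -5936;  -28092 − 5936 = -34028;  -120656 − 34028 = -154684
-732 − 48 = -780;  -5936 − 780 = -6716;  -34028 − 6716 = -40744;  -154684 − 40744 = -195428
-780 − 48 = -828;  -6716 − 828 = -7544;  -40744 − 7544 = -48288;  -195428 − 48288 = -243716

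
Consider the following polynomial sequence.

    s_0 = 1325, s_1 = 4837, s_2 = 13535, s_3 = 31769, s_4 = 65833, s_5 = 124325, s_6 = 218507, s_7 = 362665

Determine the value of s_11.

1850777

3512 , 8698 , 18234 , 34064 , 58492 , 94182 , 144158
5186 , 9536 , 15830 , 24428 , 35690 , 49976
4350 , 6294 , 8598 , 11262 , 14286
1944 , 2304 , 2664 , 3024
360 , 360 , 360
Fifth differences constant at 360.
3024 + 360 = 3384;  14286 + 3384 = 17670;  49976 + 17670 = 67646;  144158 + 67646 = 211804;  362665 + 211804 = 574469
3384 + 360 = 3744;  17670 + 3744 = 21414;  67646 + 21414 = 89060;  211804 + 89060 = 300864;  574469 + 300864 = 875333
3744 + 360 = 4104;  21414 + 4104 = 25518;  89060 + 25518 = 114578;  300864 + 114578 = 415442;  875333 + 415442 = 1290775
4104 + 360 = 4464;  25518 + 4464 = 29982;  114578 + 29982 = 144560;  415442 + 144560 = 560002;  1290775 + 560002 = 1850777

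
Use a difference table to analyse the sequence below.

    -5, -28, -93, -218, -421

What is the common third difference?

-18

First differences: -23, -65, -125, -203
Second differences: -42, -60, -78
Third differences: -18, -18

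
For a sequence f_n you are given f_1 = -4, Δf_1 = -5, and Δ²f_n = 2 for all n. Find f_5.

Build the table forward from the leading diagonal:
Second differences: 2, 2, 2, 2, 2
First differences: -5, -3, -1, 1, 3
f: -4, -9, -12, -13, -12

-12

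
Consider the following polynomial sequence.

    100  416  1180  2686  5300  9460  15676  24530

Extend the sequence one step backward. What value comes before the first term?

First differences: 316  764  1506  2614  4160  6216  8854
Second differences: 448  742  1108  1546  2056  2638
Third differences: 294  366  438  510  582
Fourth differences: 72  72  72  72
The fourth differences are constant at 72.
Work back: 294 − 72 = 222;  448 − 222 = 226;  316 − 226 = 90;  100 − 90 = 10

10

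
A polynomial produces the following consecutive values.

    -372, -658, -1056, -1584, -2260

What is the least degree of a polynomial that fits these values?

Δ: -286, -398, -528, -676
Δ²: -112, -130, -148
Δ³: -18, -18
The third differences are constant, so the polynomial has degree 3.

3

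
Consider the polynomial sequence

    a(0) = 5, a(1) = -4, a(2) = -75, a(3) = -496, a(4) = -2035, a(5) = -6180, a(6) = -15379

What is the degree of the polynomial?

5

Δ: -9, -71, -421, -1539, -4145, -9199
Δ²: -62, -350, -1118, -2606, -5054
Δ³: -288, -768, -1488, -2448
Δ⁴: -480, -720, -960
Δ⁵: -240, -240
The fifth differences are constant, so the polynomial has degree 5.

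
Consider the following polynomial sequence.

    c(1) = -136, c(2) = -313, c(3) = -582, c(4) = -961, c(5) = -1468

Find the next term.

-2121

-177  -269  -379  -507
-92  -110  -128
-18  -18
Constant third difference = -18, so extend:
-128 − 18 = -146;  -507 − 146 = -653;  -1468 − 653 = -2121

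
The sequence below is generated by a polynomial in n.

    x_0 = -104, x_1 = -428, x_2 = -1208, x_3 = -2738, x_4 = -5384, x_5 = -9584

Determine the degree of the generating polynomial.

4

-324, -780, -1530, -2646, -4200
-456, -750, -1116, -1554
-294, -366, -438
-72, -72
The fourth differences are constant, so the polynomial has degree 4.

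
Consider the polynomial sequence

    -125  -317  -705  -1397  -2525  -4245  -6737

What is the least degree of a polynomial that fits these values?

First differences: -192, -388, -692, -1128, -1720, -2492
Second differences: -196, -304, -436, -592, -772
Third differences: -108, -132, -156, -180
Fourth differences: -24, -24, -24
The fourth differences are constant, so the polynomial has degree 4.

4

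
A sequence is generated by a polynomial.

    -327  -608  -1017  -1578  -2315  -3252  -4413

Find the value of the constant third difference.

-24

D1: -281, -409, -561, -737, -937, -1161
D2: -128, -152, -176, -200, -224
D3: -24, -24, -24, -24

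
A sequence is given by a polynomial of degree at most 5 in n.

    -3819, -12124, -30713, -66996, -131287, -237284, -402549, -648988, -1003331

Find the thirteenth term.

-4230063

First differences: -8305, -18589, -36283, -64291, -105997, -165265, -246439, -354343
Second differences: -10284, -17694, -28008, -41706, -59268, -81174, -107904
Third differences: -7410, -10314, -13698, -17562, -21906, -26730
Fourth differences: -2904, -3384, -3864, -4344, -4824
Fifth differences: -480, -480, -480, -480
The fifth differences are constant (-480).
-4824 − 480 = -5304;  -26730 − 5304 = -32034;  -107904 − 32034 = -139938;  -354343 − 139938 = -494281;  -1003331 − 494281 = -1497612
-5304 − 480 = -5784;  -32034 − 5784 = -37818;  -139938 − 37818 = -177756;  -494281 − 177756 = -672037;  -1497612 − 672037 = -2169649
-5784 − 480 = -6264;  -37818 − 6264 = -44082;  -177756 − 44082 = -221838;  -672037 − 221838 = -893875;  -2169649 − 893875 = -3063524
-6264 − 480 = -6744;  -44082 − 6744 = -50826;  -221838 − 50826 = -272664;  -893875 − 272664 = -1166539;  -3063524 − 1166539 = -4230063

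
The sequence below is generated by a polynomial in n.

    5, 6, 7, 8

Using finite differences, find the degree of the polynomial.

1

1, 1, 1
The first differences are constant, so the polynomial has degree 1.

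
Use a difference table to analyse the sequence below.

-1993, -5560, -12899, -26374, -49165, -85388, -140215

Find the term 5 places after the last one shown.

-963470

-3567, -7339, -13475, -22791, -36223, -54827
-3772, -6136, -9316, -13432, -18604
-2364, -3180, -4116, -5172
-816, -936, -1056
-120, -120
Fifth differences constant at -120.
-1056 − 120 = -1176;  -5172 − 1176 = -6348;  -18604 − 6348 = -24952;  -54827 − 24952 = -79779;  -140215 − 79779 = -219994
-1176 − 120 = -1296;  -6348 − 1296 = -7644;  -24952 − 7644 = -32596;  -79779 − 32596 = -112375;  -219994 − 112375 = -332369
-1296 − 120 = -1416;  -7644 − 1416 = -9060;  -32596 − 9060 = -41656;  -112375 − 41656 = -154031;  -332369 − 154031 = -486400
-1416 − 120 = -1536;  -9060 − 1536 = -10596;  -41656 − 10596 = -52252;  -154031 − 52252 = -206283;  -486400 − 206283 = -692683
-1536 − 120 = -1656;  -10596 − 1656 = -12252;  -52252 − 12252 = -64504;  -206283 − 64504 = -270787;  -692683 − 270787 = -963470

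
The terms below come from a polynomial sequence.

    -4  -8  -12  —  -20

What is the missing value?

Using the first 3 terms:
D1: -4  -4
Constant first difference = -4.
Extend forward: -12 − 4 = -16

-16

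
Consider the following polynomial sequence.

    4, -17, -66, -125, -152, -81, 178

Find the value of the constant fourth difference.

24

Δ: -21, -49, -59, -27, 71, 259
Δ²: -28, -10, 32, 98, 188
Δ³: 18, 42, 66, 90
Δ⁴: 24, 24, 24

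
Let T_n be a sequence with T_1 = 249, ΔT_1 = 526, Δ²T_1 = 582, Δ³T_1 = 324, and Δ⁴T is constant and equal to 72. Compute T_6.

12299

Build the table forward from the leading diagonal:
Fourth differences: 72, 72, 72, 72, 72, 72
Third differences: 324, 396, 468, 540, 612, 684
Second differences: 582, 906, 1302, 1770, 2310, 2922
First differences: 526, 1108, 2014, 3316, 5086, 7396
T: 249, 775, 1883, 3897, 7213, 12299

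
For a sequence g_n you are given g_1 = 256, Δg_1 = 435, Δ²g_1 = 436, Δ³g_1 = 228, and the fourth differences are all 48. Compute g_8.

Build the table forward from the leading diagonal:
Fourth differences: 48, 48, 48, 48, 48, 48, 48, 48
Third differences: 228, 276, 324, 372, 420, 468, 516, 564
Second differences: 436, 664, 940, 1264, 1636, 2056, 2524, 3040
First differences: 435, 871, 1535, 2475, 3739, 5375, 7431, 9955
g: 256, 691, 1562, 3097, 5572, 9311, 14686, 22117

22117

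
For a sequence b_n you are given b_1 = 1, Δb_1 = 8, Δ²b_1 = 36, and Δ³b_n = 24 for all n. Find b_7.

1069

Build the table forward from the leading diagonal:
Δ³: 24, 24, 24, 24, 24, 24, 24
Δ²: 36, 60, 84, 108, 132, 156, 180
Δ: 8, 44, 104, 188, 296, 428, 584
b: 1, 9, 53, 157, 345, 641, 1069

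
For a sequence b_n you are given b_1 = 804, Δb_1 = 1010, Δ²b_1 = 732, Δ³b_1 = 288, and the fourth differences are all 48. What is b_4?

6318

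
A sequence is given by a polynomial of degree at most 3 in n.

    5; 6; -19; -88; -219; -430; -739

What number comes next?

-1164

First differences: 1, -25, -69, -131, -211, -309
Second differences: -26, -44, -62, -80, -98
Third differences: -18, -18, -18, -18
Constant third difference = -18, so extend:
-98 − 18 = -116;  -309 − 116 = -425;  -739 − 425 = -1164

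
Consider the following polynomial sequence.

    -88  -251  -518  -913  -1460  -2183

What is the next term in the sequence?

-3106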